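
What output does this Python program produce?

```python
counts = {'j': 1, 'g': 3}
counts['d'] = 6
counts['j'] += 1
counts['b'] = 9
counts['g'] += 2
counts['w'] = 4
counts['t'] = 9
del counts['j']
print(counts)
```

{'g': 5, 'd': 6, 'b': 9, 'w': 4, 't': 9}

counts['d'] = 6 → {'j': 1, 'g': 3, 'd': 6}
counts['j'] = 1+1 = 2 → {'j': 2, 'g': 3, 'd': 6}
counts['b'] = 9 → {'j': 2, 'g': 3, 'd': 6, 'b': 9}
counts['g'] = 3+2 = 5 → {'j': 2, 'g': 5, 'd': 6, 'b': 9}
counts['w'] = 4 → {'j': 2, 'g': 5, 'd': 6, 'b': 9, 'w': 4}
counts['t'] = 9 → {'j': 2, 'g': 5, 'd': 6, 'b': 9, 'w': 4, 't': 9}
del 'j' → {'g': 5, 'd': 6, 'b': 9, 'w': 4, 't': 9}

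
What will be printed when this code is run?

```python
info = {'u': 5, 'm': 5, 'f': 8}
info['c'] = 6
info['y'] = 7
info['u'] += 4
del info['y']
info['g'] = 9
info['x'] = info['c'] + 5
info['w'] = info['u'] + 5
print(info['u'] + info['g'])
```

18

info['c'] = 6 → {'u': 5, 'm': 5, 'f': 8, 'c': 6}
info['y'] = 7 → {'u': 5, 'm': 5, 'f': 8, 'c': 6, 'y': 7}
info['u'] = 5+4 = 9 → {'u': 9, 'm': 5, 'f': 8, 'c': 6, 'y': 7}
del 'y' → {'u': 9, 'm': 5, 'f': 8, 'c': 6}
info['g'] = 9 → {'u': 9, 'm': 5, 'f': 8, 'c': 6, 'g': 9}
info['x'] = info['c']+5 = 11 → {'u': 9, 'm': 5, 'f': 8, 'c': 6, 'g': 9, 'x': 11}
info['w'] = info['u']+5 = 14 → {'u': 9, 'm': 5, 'f': 8, 'c': 6, 'g': 9, 'x': 11, 'w': 14}
info['u']+info['g'] = 9+9 = 18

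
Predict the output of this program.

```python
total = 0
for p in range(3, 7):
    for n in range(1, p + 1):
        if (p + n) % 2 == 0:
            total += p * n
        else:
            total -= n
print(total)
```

132

p=3,n=1: even sum, total = 0+3 = 3
p=3,n=2: odd sum, total = 3-2 = 1
p=3,n=3: even sum, total = 1+9 = 10
p=4,n=1: odd sum, total = 10-1 = 9
p=4,n=2: even sum, total = 9+8 = 17
p=4,n=3: odd sum, total = 17-3 = 14
p=4,n=4: even sum, total = 14+16 = 30
p=5,n=1: even sum, total = 30+5 = 35
p=5,n=2: odd sum, total = 35-2 = 33
p=5,n=3: even sum, total = 33+15 = 48
p=5,n=4: odd sum, total = 48-4 = 44
p=5,n=5: even sum, total = 44+25 = 69
p=6,n=1: odd sum, total = 69-1 = 68
p=6,n=2: even sum, total = 68+12 = 80
p=6,n=3: odd sum, total = 80-3 = 77
p=6,n=4: even sum, total = 77+24 = 101
p=6,n=5: odd sum, total = 101-5 = 96
p=6,n=6: even sum, total = 96+36 = 132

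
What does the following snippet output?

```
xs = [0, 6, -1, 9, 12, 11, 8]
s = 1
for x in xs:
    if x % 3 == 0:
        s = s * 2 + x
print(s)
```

x=0: %3==0, s = 1*2+0 = 2
x=6: %3==0, s = 2*2+6 = 10
x=-1: not %3==0
x=9: %3==0, s = 10*2+9 = 29
x=12: %3==0, s = 29*2+12 = 70
x=11: not %3==0
x=8: not %3==0

70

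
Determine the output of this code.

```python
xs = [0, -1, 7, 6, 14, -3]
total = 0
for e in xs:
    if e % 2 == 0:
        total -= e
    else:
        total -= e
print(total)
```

-23

e=0: even, total = 0-0 = 0
e=-1: not even, total = 0-(-1) = 1
e=7: not even, total = 1-7 = -6
e=6: even, total = (-6)-6 = -12
e=14: even, total = (-12)-14 = -26
e=-3: not even, total = (-26)-(-3) = -23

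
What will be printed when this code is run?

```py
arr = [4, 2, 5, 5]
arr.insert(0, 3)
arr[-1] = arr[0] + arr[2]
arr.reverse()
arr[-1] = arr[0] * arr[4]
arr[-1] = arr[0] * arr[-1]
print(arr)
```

insert 3 at 0 → [3, 4, 2, 5, 5]
arr[-1] = arr[0]+arr[2] = 3+2 = 5 → [3, 4, 2, 5, 5]
reverse → [5, 5, 2, 4, 3]
arr[-1] = arr[0]*arr[4] = 5*3 = 15 → [5, 5, 2, 4, 15]
arr[-1] = arr[0]*arr[-1] = 5*15 = 75 → [5, 5, 2, 4, 75]

[5, 5, 2, 4, 75]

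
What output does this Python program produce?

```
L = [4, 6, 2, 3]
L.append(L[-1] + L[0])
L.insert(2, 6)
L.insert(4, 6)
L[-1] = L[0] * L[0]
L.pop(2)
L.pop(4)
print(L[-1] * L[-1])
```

append L[-1]+L[0] = 3+4 = 7 → [4, 6, 2, 3, 7]
insert 6 at 2 → [4, 6, 6, 2, 3, 7]
insert 6 at 4 → [4, 6, 6, 2, 6, 3, 7]
L[-1] = L[0]*L[0] = 4*4 = 16 → [4, 6, 6, 2, 6, 3, 16]
pop(2) removes 6 → [4, 6, 2, 6, 3, 16]
pop(4) removes 3 → [4, 6, 2, 6, 16]
L[-1]*L[-1] = 16*16 = 256

256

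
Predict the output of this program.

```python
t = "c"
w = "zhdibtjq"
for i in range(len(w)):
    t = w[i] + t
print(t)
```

qjtbidhzc

i=0: prepend 'z' → 'zc'
i=1: prepend 'h' → 'hzc'
i=2: prepend 'd' → 'dhzc'
i=3: prepend 'i' → 'idhzc'
i=4: prepend 'b' → 'bidhzc'
i=5: prepend 't' → 'tbidhzc'
i=6: prepend 'j' → 'jtbidhzc'
i=7: prepend 'q' → 'qjtbidhzc'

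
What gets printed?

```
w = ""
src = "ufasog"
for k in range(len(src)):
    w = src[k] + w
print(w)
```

gosafu

k=0: prepend 'u' → 'u'
k=1: prepend 'f' → 'fu'
k=2: prepend 'a' → 'afu'
k=3: prepend 's' → 'safu'
k=4: prepend 'o' → 'osafu'
k=5: prepend 'g' → 'gosafu'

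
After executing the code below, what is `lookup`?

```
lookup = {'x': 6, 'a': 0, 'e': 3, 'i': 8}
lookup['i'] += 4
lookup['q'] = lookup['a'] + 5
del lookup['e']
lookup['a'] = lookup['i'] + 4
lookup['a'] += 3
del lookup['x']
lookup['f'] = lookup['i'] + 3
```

lookup['i'] = 8+4 = 12 → {'x': 6, 'a': 0, 'e': 3, 'i': 12}
lookup['q'] = lookup['a']+5 = 5 → {'x': 6, 'a': 0, 'e': 3, 'i': 12, 'q': 5}
del 'e' → {'x': 6, 'a': 0, 'i': 12, 'q': 5}
lookup['a'] = lookup['i']+4 = 16 → {'x': 6, 'a': 16, 'i': 12, 'q': 5}
lookup['a'] = 16+3 = 19 → {'x': 6, 'a': 19, 'i': 12, 'q': 5}
del 'x' → {'a': 19, 'i': 12, 'q': 5}
lookup['f'] = lookup['i']+3 = 15 → {'a': 19, 'i': 12, 'q': 5, 'f': 15}

{'a': 19, 'i': 12, 'q': 5, 'f': 15}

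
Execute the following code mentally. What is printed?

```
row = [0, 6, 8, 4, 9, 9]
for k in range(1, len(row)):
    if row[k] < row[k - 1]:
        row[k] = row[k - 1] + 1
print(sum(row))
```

k=1: 6>=0, unchanged → [0, 6, 8, 4, 9, 9]
k=2: 8>=6, unchanged → [0, 6, 8, 4, 9, 9]
k=3: 4<8, row[3] = 8+1 = 9 → [0, 6, 8, 9, 9, 9]
k=4: 9>=9, unchanged → [0, 6, 8, 9, 9, 9]
k=5: 9>=9, unchanged → [0, 6, 8, 9, 9, 9]
sum = 41

41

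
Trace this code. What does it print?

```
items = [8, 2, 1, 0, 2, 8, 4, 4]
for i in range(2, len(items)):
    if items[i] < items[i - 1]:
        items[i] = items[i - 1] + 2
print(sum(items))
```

i=2: 1<2, items[2] = 2+2 = 4 → [8, 2, 4, 0, 2, 8, 4, 4]
i=3: 0<4, items[3] = 4+2 = 6 → [8, 2, 4, 6, 2, 8, 4, 4]
i=4: 2<6, items[4] = 6+2 = 8 → [8, 2, 4, 6, 8, 8, 4, 4]
i=5: 8>=8, unchanged → [8, 2, 4, 6, 8, 8, 4, 4]
i=6: 4<8, items[6] = 8+2 = 10 → [8, 2, 4, 6, 8, 8, 10, 4]
i=7: 4<10, items[7] = 10+2 = 12 → [8, 2, 4, 6, 8, 8, 10, 12]
sum = 58

58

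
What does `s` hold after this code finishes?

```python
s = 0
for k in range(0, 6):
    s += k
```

15

k=0: s = 0+0 = 0
k=1: s = 0+1 = 1
k=2: s = 1+2 = 3
k=3: s = 3+3 = 6
k=4: s = 6+4 = 10
k=5: s = 10+5 = 15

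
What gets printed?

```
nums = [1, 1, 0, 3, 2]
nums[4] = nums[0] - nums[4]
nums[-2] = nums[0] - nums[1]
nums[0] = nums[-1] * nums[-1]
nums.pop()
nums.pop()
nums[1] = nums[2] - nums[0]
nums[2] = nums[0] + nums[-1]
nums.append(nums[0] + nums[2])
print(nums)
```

nums[4] = nums[0]-nums[4] = 1-2 = -1 → [1, 1, 0, 3, -1]
nums[-2] = nums[0]-nums[1] = 1-1 = 0 → [1, 1, 0, 0, -1]
nums[0] = nums[-1]*nums[-1] = (-1)*(-1) = 1 → [1, 1, 0, 0, -1]
pop() removes -1 → [1, 1, 0, 0]
pop() removes 0 → [1, 1, 0]
nums[1] = nums[2]-nums[0] = 0-1 = -1 → [1, -1, 0]
nums[2] = nums[0]+nums[-1] = 1+0 = 1 → [1, -1, 1]
append nums[0]+nums[2] = 1+1 = 2 → [1, -1, 1, 2]

[1, -1, 1, 2]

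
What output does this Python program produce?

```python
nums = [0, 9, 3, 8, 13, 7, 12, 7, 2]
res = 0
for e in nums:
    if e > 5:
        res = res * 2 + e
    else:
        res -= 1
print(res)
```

482

e=0: not >5, res = 0-1 = -1
e=9: >5, res = (-1)*2+9 = 7
e=3: not >5, res = 7-1 = 6
e=8: >5, res = 6*2+8 = 20
e=13: >5, res = 20*2+13 = 53
e=7: >5, res = 53*2+7 = 113
e=12: >5, res = 113*2+12 = 238
e=7: >5, res = 238*2+7 = 483
e=2: not >5, res = 483-1 = 482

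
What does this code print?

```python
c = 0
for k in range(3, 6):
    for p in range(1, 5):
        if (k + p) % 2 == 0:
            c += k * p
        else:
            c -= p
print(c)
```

k=3,p=1: even sum, c = 0+3 = 3
k=3,p=2: odd sum, c = 3-2 = 1
k=3,p=3: even sum, c = 1+9 = 10
k=3,p=4: odd sum, c = 10-4 = 6
k=4,p=1: odd sum, c = 6-1 = 5
k=4,p=2: even sum, c = 5+8 = 13
k=4,p=3: odd sum, c = 13-3 = 10
k=4,p=4: even sum, c = 10+16 = 26
k=5,p=1: even sum, c = 26+5 = 31
k=5,p=2: odd sum, c = 31-2 = 29
k=5,p=3: even sum, c = 29+15 = 44
k=5,p=4: odd sum, c = 44-4 = 40

40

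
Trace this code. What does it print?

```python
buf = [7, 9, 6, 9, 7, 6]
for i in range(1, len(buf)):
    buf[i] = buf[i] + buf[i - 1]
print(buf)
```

i=1: buf[1] = 9+7 = 16 → [7, 16, 6, 9, 7, 6]
i=2: buf[2] = 6+16 = 22 → [7, 16, 22, 9, 7, 6]
i=3: buf[3] = 9+22 = 31 → [7, 16, 22, 31, 7, 6]
i=4: buf[4] = 7+31 = 38 → [7, 16, 22, 31, 38, 6]
i=5: buf[5] = 6+38 = 44 → [7, 16, 22, 31, 38, 44]

[7, 16, 22, 31, 38, 44]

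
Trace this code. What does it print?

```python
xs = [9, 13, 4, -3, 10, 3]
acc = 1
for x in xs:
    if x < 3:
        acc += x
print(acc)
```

-2

x=9: not <3
x=13: not <3
x=4: not <3
x=-3: <3, acc = 1+(-3) = -2
x=10: not <3
x=3: not <3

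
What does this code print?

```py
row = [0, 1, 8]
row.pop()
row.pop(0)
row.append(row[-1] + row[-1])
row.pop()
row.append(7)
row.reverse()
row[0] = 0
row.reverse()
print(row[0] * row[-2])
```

1

pop() removes 8 → [0, 1]
pop(0) removes 0 → [1]
append row[-1]+row[-1] = 1+1 = 2 → [1, 2]
pop() removes 2 → [1]
append 7 → [1, 7]
reverse → [7, 1]
row[0] = 0 → [0, 1]
reverse → [1, 0]
row[0]*row[-2] = 1*1 = 1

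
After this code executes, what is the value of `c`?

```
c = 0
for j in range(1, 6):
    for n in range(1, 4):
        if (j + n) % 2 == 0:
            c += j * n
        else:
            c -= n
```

j=1,n=1: even sum, c = 0+1 = 1
j=1,n=2: odd sum, c = 1-2 = -1
j=1,n=3: even sum, c = (-1)+3 = 2
j=2,n=1: odd sum, c = 2-1 = 1
j=2,n=2: even sum, c = 1+4 = 5
j=2,n=3: odd sum, c = 5-3 = 2
j=3,n=1: even sum, c = 2+3 = 5
j=3,n=2: odd sum, c = 5-2 = 3
j=3,n=3: even sum, c = 3+9 = 12
j=4,n=1: odd sum, c = 12-1 = 11
j=4,n=2: even sum, c = 11+8 = 19
j=4,n=3: odd sum, c = 19-3 = 16
j=5,n=1: even sum, c = 16+5 = 21
j=5,n=2: odd sum, c = 21-2 = 19
j=5,n=3: even sum, c = 19+15 = 34

34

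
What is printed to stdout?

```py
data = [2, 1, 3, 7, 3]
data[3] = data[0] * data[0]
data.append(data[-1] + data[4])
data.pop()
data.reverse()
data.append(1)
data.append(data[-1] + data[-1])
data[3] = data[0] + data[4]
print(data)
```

data[3] = data[0]*data[0] = 2*2 = 4 → [2, 1, 3, 4, 3]
append data[-1]+data[4] = 3+3 = 6 → [2, 1, 3, 4, 3, 6]
pop() removes 6 → [2, 1, 3, 4, 3]
reverse → [3, 4, 3, 1, 2]
append 1 → [3, 4, 3, 1, 2, 1]
append data[-1]+data[-1] = 1+1 = 2 → [3, 4, 3, 1, 2, 1, 2]
data[3] = data[0]+data[4] = 3+2 = 5 → [3, 4, 3, 5, 2, 1, 2]

[3, 4, 3, 5, 2, 1, 2]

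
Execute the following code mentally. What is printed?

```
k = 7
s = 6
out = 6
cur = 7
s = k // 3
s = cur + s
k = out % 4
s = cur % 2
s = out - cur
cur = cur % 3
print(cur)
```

1

s = 7//3 = 2
s = 7+2 = 9
k = 6%4 = 2
s = 7%2 = 1
s = 6-7 = -1
cur = 7%3 = 1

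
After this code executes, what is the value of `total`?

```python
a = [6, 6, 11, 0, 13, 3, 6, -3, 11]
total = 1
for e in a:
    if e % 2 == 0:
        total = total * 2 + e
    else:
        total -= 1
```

84

e=6: even, total = 1*2+6 = 8
e=6: even, total = 8*2+6 = 22
e=11: not even, total = 22-1 = 21
e=0: even, total = 21*2+0 = 42
e=13: not even, total = 42-1 = 41
e=3: not even, total = 41-1 = 40
e=6: even, total = 40*2+6 = 86
e=-3: not even, total = 86-1 = 85
e=11: not even, total = 85-1 = 84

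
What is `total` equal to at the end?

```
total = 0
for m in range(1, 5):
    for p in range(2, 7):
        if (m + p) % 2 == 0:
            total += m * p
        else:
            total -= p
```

64

m=1,p=2: odd sum, total = 0-2 = -2
m=1,p=3: even sum, total = (-2)+3 = 1
m=1,p=4: odd sum, total = 1-4 = -3
m=1,p=5: even sum, total = (-3)+5 = 2
m=1,p=6: odd sum, total = 2-6 = -4
m=2,p=2: even sum, total = (-4)+4 = 0
m=2,p=3: odd sum, total = 0-3 = -3
m=2,p=4: even sum, total = (-3)+8 = 5
m=2,p=5: odd sum, total = 5-5 = 0
m=2,p=6: even sum, total = 0+12 = 12
m=3,p=2: odd sum, total = 12-2 = 10
m=3,p=3: even sum, total = 10+9 = 19
m=3,p=4: odd sum, total = 19-4 = 15
m=3,p=5: even sum, total = 15+15 = 30
m=3,p=6: odd sum, total = 30-6 = 24
m=4,p=2: even sum, total = 24+8 = 32
m=4,p=3: odd sum, total = 32-3 = 29
m=4,p=4: even sum, total = 29+16 = 45
m=4,p=5: odd sum, total = 45-5 = 40
m=4,p=6: even sum, total = 40+24 = 64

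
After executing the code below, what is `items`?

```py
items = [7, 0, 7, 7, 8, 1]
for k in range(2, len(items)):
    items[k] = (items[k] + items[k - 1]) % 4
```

k=2: items[2] = (7+0)%4 = 3 → [7, 0, 3, 7, 8, 1]
k=3: items[3] = (7+3)%4 = 2 → [7, 0, 3, 2, 8, 1]
k=4: items[4] = (8+2)%4 = 2 → [7, 0, 3, 2, 2, 1]
k=5: items[5] = (1+2)%4 = 3 → [7, 0, 3, 2, 2, 3]

[7, 0, 3, 2, 2, 3]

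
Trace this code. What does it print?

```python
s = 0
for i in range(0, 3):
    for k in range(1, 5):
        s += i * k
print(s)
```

30

i=0,k=1: s = 0+0 = 0
i=0,k=2: s = 0+0 = 0
i=0,k=3: s = 0+0 = 0
i=0,k=4: s = 0+0 = 0
i=1,k=1: s = 0+1 = 1
i=1,k=2: s = 1+2 = 3
i=1,k=3: s = 3+3 = 6
i=1,k=4: s = 6+4 = 10
i=2,k=1: s = 10+2 = 12
i=2,k=2: s = 12+4 = 16
i=2,k=3: s = 16+6 = 22
i=2,k=4: s = 22+8 = 30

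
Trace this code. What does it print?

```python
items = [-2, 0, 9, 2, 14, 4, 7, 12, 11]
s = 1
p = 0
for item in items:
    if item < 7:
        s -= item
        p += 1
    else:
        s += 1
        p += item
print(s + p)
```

item=-2: <7, s = 1-(-2) = 3; p=1
item=0: <7, s = 3-0 = 3; p=2
item=9: not <7, s = 3+1 = 4; p=11
item=2: <7, s = 4-2 = 2; p=12
item=14: not <7, s = 2+1 = 3; p=26
item=4: <7, s = 3-4 = -1; p=27
item=7: not <7, s = (-1)+1 = 0; p=34
item=12: not <7, s = 0+1 = 1; p=46
item=11: not <7, s = 1+1 = 2; p=57
s+p = 2+57 = 59

59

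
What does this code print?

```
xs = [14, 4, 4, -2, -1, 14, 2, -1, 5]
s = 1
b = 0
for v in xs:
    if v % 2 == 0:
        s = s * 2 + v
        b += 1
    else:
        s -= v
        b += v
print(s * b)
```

v=14: even, s = 1*2+14 = 16; b=1
v=4: even, s = 16*2+4 = 36; b=2
v=4: even, s = 36*2+4 = 76; b=3
v=-2: even, s = 76*2+(-2) = 150; b=4
v=-1: not even, s = 150-(-1) = 151; b=3
v=14: even, s = 151*2+14 = 316; b=4
v=2: even, s = 316*2+2 = 634; b=5
v=-1: not even, s = 634-(-1) = 635; b=4
v=5: not even, s = 635-5 = 630; b=9
s*b = 630*9 = 5670

5670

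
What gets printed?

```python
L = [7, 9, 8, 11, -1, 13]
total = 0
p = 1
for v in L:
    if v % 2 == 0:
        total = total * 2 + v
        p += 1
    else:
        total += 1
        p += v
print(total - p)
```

-26

v=7: not even, total = 0+1 = 1; p=8
v=9: not even, total = 1+1 = 2; p=17
v=8: even, total = 2*2+8 = 12; p=18
v=11: not even, total = 12+1 = 13; p=29
v=-1: not even, total = 13+1 = 14; p=28
v=13: not even, total = 14+1 = 15; p=41
total-p = 15-41 = -26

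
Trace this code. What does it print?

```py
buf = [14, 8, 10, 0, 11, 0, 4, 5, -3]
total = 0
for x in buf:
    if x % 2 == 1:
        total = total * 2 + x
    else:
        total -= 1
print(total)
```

x=14: not odd, total = 0-1 = -1
x=8: not odd, total = (-1)-1 = -2
x=10: not odd, total = (-2)-1 = -3
x=0: not odd, total = (-3)-1 = -4
x=11: odd, total = (-4)*2+11 = 3
x=0: not odd, total = 3-1 = 2
x=4: not odd, total = 2-1 = 1
x=5: odd, total = 1*2+5 = 7
x=-3: odd, total = 7*2+(-3) = 11

11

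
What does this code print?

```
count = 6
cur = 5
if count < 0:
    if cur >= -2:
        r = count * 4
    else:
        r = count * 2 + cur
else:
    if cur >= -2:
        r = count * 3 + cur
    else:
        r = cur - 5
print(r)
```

count=6, cur=5
count < 0 is False; cur >= -2 is True
→ r = count * 3 + cur = 23

23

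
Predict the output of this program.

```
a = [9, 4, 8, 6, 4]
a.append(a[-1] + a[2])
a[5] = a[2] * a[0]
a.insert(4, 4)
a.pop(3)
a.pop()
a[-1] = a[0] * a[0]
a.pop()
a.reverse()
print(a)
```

append a[-1]+a[2] = 4+8 = 12 → [9, 4, 8, 6, 4, 12]
a[5] = a[2]*a[0] = 8*9 = 72 → [9, 4, 8, 6, 4, 72]
insert 4 at 4 → [9, 4, 8, 6, 4, 4, 72]
pop(3) removes 6 → [9, 4, 8, 4, 4, 72]
pop() removes 72 → [9, 4, 8, 4, 4]
a[-1] = a[0]*a[0] = 9*9 = 81 → [9, 4, 8, 4, 81]
pop() removes 81 → [9, 4, 8, 4]
reverse → [4, 8, 4, 9]

[4, 8, 4, 9]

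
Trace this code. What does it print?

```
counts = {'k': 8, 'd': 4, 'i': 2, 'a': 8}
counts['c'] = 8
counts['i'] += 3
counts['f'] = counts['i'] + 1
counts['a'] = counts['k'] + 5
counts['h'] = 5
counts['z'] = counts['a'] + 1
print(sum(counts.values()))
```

63

counts['c'] = 8 → {'k': 8, 'd': 4, 'i': 2, 'a': 8, 'c': 8}
counts['i'] = 2+3 = 5 → {'k': 8, 'd': 4, 'i': 5, 'a': 8, 'c': 8}
counts['f'] = counts['i']+1 = 6 → {'k': 8, 'd': 4, 'i': 5, 'a': 8, 'c': 8, 'f': 6}
counts['a'] = counts['k']+5 = 13 → {'k': 8, 'd': 4, 'i': 5, 'a': 13, 'c': 8, 'f': 6}
counts['h'] = 5 → {'k': 8, 'd': 4, 'i': 5, 'a': 13, 'c': 8, 'f': 6, 'h': 5}
counts['z'] = counts['a']+1 = 14 → {'k': 8, 'd': 4, 'i': 5, 'a': 13, 'c': 8, 'f': 6, 'h': 5, 'z': 14}
sum of values = 63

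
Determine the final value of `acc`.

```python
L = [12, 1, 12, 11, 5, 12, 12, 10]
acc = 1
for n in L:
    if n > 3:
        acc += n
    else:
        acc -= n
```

n=12: >3, acc = 1+12 = 13
n=1: not >3, acc = 13-1 = 12
n=12: >3, acc = 12+12 = 24
n=11: >3, acc = 24+11 = 35
n=5: >3, acc = 35+5 = 40
n=12: >3, acc = 40+12 = 52
n=12: >3, acc = 52+12 = 64
n=10: >3, acc = 64+10 = 74

74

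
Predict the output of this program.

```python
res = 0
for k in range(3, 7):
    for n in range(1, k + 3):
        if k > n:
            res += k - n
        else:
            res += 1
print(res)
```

46

k=3,n=1: 3>1, res = 0+2 = 2
k=3,n=2: 3>2, res = 2+1 = 3
k=3,n=3: not 3>3, res = 3+1 = 4
k=3,n=4: not 3>4, res = 4+1 = 5
k=3,n=5: not 3>5, res = 5+1 = 6
k=4,n=1: 4>1, res = 6+3 = 9
k=4,n=2: 4>2, res = 9+2 = 11
k=4,n=3: 4>3, res = 11+1 = 12
k=4,n=4: not 4>4, res = 12+1 = 13
k=4,n=5: not 4>5, res = 13+1 = 14
k=4,n=6: not 4>6, res = 14+1 = 15
k=5,n=1: 5>1, res = 15+4 = 19
k=5,n=2: 5>2, res = 19+3 = 22
k=5,n=3: 5>3, res = 22+2 = 24
k=5,n=4: 5>4, res = 24+1 = 25
k=5,n=5: not 5>5, res = 25+1 = 26
k=5,n=6: not 5>6, res = 26+1 = 27
k=5,n=7: not 5>7, res = 27+1 = 28
k=6,n=1: 6>1, res = 28+5 = 33
k=6,n=2: 6>2, res = 33+4 = 37
k=6,n=3: 6>3, res = 37+3 = 40
k=6,n=4: 6>4, res = 40+2 = 42
k=6,n=5: 6>5, res = 42+1 = 43
k=6,n=6: not 6>6, res = 43+1 = 44
k=6,n=7: not 6>7, res = 44+1 = 45
k=6,n=8: not 6>8, res = 45+1 = 46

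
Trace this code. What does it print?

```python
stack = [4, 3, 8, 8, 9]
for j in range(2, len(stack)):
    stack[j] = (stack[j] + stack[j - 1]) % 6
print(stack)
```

[4, 3, 5, 1, 4]

j=2: stack[2] = (8+3)%6 = 5 → [4, 3, 5, 8, 9]
j=3: stack[3] = (8+5)%6 = 1 → [4, 3, 5, 1, 9]
j=4: stack[4] = (9+1)%6 = 4 → [4, 3, 5, 1, 4]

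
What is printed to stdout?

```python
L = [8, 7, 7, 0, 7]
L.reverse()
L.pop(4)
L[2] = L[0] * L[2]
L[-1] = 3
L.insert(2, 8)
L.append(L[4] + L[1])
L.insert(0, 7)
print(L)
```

[7, 7, 0, 8, 49, 3, 3]

reverse → [7, 0, 7, 7, 8]
pop(4) removes 8 → [7, 0, 7, 7]
L[2] = L[0]*L[2] = 7*7 = 49 → [7, 0, 49, 7]
L[-1] = 3 → [7, 0, 49, 3]
insert 8 at 2 → [7, 0, 8, 49, 3]
append L[4]+L[1] = 3+0 = 3 → [7, 0, 8, 49, 3, 3]
insert 7 at 0 → [7, 7, 0, 8, 49, 3, 3]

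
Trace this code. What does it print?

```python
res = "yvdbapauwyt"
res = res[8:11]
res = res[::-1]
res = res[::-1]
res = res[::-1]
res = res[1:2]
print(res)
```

slice [8:11] → 'wyt'
reverse → 'tyw'
reverse → 'wyt'
reverse → 'tyw'
slice [1:2] → 'y'

y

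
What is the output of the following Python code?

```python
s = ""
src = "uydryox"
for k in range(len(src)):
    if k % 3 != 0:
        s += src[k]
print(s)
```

k=0: skip
k=1: add 'y' → 'y'
k=2: add 'd' → 'yd'
k=3: skip
k=4: add 'y' → 'ydy'
k=5: add 'o' → 'ydyo'
k=6: skip

ydyo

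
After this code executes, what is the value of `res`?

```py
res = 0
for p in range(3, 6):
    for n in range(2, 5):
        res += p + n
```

p=3,n=2: res = 0+5 = 5
p=3,n=3: res = 5+6 = 11
p=3,n=4: res = 11+7 = 18
p=4,n=2: res = 18+6 = 24
p=4,n=3: res = 24+7 = 31
p=4,n=4: res = 31+8 = 39
p=5,n=2: res = 39+7 = 46
p=5,n=3: res = 46+8 = 54
p=5,n=4: res = 54+9 = 63

63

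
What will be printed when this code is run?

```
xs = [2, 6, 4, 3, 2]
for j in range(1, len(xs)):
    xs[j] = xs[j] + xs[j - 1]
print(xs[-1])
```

j=1: xs[1] = 6+2 = 8 → [2, 8, 4, 3, 2]
j=2: xs[2] = 4+8 = 12 → [2, 8, 12, 3, 2]
j=3: xs[3] = 3+12 = 15 → [2, 8, 12, 15, 2]
j=4: xs[4] = 2+15 = 17 → [2, 8, 12, 15, 17]

17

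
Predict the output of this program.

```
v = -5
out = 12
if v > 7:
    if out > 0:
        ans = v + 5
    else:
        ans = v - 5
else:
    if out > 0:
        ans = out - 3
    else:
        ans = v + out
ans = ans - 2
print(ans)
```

7

v=-5, out=12
v > 7 is False; out > 0 is True
→ ans = out - 3 = 9
ans = 9-2 = 7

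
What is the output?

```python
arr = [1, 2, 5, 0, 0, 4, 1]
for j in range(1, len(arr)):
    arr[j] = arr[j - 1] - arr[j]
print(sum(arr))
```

j=1: arr[1] = 1-2 = -1 → [1, -1, 5, 0, 0, 4, 1]
j=2: arr[2] = (-1)-5 = -6 → [1, -1, -6, 0, 0, 4, 1]
j=3: arr[3] = (-6)-0 = -6 → [1, -1, -6, -6, 0, 4, 1]
j=4: arr[4] = (-6)-0 = -6 → [1, -1, -6, -6, -6, 4, 1]
j=5: arr[5] = (-6)-4 = -10 → [1, -1, -6, -6, -6, -10, 1]
j=6: arr[6] = (-10)-1 = -11 → [1, -1, -6, -6, -6, -10, -11]
sum = -39

-39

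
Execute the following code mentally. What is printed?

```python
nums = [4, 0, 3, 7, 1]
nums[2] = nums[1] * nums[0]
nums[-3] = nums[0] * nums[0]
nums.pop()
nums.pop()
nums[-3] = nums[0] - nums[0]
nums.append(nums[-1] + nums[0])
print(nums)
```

[0, 0, 16, 16]

nums[2] = nums[1]*nums[0] = 0*4 = 0 → [4, 0, 0, 7, 1]
nums[-3] = nums[0]*nums[0] = 4*4 = 16 → [4, 0, 16, 7, 1]
pop() removes 1 → [4, 0, 16, 7]
pop() removes 7 → [4, 0, 16]
nums[-3] = nums[0]-nums[0] = 4-4 = 0 → [0, 0, 16]
append nums[-1]+nums[0] = 16+0 = 16 → [0, 0, 16, 16]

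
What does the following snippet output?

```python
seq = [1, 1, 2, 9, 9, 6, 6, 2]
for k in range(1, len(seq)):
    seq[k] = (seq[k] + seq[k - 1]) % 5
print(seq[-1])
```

1

k=1: seq[1] = (1+1)%5 = 2 → [1, 2, 2, 9, 9, 6, 6, 2]
k=2: seq[2] = (2+2)%5 = 4 → [1, 2, 4, 9, 9, 6, 6, 2]
k=3: seq[3] = (9+4)%5 = 3 → [1, 2, 4, 3, 9, 6, 6, 2]
k=4: seq[4] = (9+3)%5 = 2 → [1, 2, 4, 3, 2, 6, 6, 2]
k=5: seq[5] = (6+2)%5 = 3 → [1, 2, 4, 3, 2, 3, 6, 2]
k=6: seq[6] = (6+3)%5 = 4 → [1, 2, 4, 3, 2, 3, 4, 2]
k=7: seq[7] = (2+4)%5 = 1 → [1, 2, 4, 3, 2, 3, 4, 1]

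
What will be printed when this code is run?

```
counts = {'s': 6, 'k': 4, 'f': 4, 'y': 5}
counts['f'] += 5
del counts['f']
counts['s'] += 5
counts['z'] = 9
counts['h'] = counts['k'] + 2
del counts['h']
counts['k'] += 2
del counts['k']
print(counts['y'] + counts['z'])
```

counts['f'] = 4+5 = 9 → {'s': 6, 'k': 4, 'f': 9, 'y': 5}
del 'f' → {'s': 6, 'k': 4, 'y': 5}
counts['s'] = 6+5 = 11 → {'s': 11, 'k': 4, 'y': 5}
counts['z'] = 9 → {'s': 11, 'k': 4, 'y': 5, 'z': 9}
counts['h'] = counts['k']+2 = 6 → {'s': 11, 'k': 4, 'y': 5, 'z': 9, 'h': 6}
del 'h' → {'s': 11, 'k': 4, 'y': 5, 'z': 9}
counts['k'] = 4+2 = 6 → {'s': 11, 'k': 6, 'y': 5, 'z': 9}
del 'k' → {'s': 11, 'y': 5, 'z': 9}
counts['y']+counts['z'] = 5+9 = 14

14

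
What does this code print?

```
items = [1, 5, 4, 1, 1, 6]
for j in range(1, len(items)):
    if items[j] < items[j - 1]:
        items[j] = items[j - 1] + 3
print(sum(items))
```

56

j=1: 5>=1, unchanged → [1, 5, 4, 1, 1, 6]
j=2: 4<5, items[2] = 5+3 = 8 → [1, 5, 8, 1, 1, 6]
j=3: 1<8, items[3] = 8+3 = 11 → [1, 5, 8, 11, 1, 6]
j=4: 1<11, items[4] = 11+3 = 14 → [1, 5, 8, 11, 14, 6]
j=5: 6<14, items[5] = 14+3 = 17 → [1, 5, 8, 11, 14, 17]
sum = 56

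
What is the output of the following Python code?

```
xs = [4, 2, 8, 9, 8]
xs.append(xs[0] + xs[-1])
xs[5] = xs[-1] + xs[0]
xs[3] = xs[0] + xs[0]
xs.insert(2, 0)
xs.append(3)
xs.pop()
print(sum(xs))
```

46

append xs[0]+xs[-1] = 4+8 = 12 → [4, 2, 8, 9, 8, 12]
xs[5] = xs[-1]+xs[0] = 12+4 = 16 → [4, 2, 8, 9, 8, 16]
xs[3] = xs[0]+xs[0] = 4+4 = 8 → [4, 2, 8, 8, 8, 16]
insert 0 at 2 → [4, 2, 0, 8, 8, 8, 16]
append 3 → [4, 2, 0, 8, 8, 8, 16, 3]
pop() removes 3 → [4, 2, 0, 8, 8, 8, 16]
sum = 46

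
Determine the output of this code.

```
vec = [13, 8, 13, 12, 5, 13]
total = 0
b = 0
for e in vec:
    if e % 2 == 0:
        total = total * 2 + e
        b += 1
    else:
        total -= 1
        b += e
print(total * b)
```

e=13: not even, total = 0-1 = -1; b=13
e=8: even, total = (-1)*2+8 = 6; b=14
e=13: not even, total = 6-1 = 5; b=27
e=12: even, total = 5*2+12 = 22; b=28
e=5: not even, total = 22-1 = 21; b=33
e=13: not even, total = 21-1 = 20; b=46
total*b = 20*46 = 920

920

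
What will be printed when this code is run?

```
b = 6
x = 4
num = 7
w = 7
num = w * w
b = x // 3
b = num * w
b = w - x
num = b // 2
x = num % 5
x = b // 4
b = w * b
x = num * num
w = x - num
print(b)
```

num = 7*7 = 49
b = 4//3 = 1
b = 49*7 = 343
b = 7-4 = 3
num = 3//2 = 1
x = 1%5 = 1
x = 3//4 = 0
b = 7*3 = 21
x = 1*1 = 1
w = 1-1 = 0

21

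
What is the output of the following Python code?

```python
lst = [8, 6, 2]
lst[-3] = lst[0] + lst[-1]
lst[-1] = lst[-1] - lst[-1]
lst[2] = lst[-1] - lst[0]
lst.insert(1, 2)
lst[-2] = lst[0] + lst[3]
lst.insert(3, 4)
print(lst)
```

[10, 2, 0, 4, -10]

lst[-3] = lst[0]+lst[-1] = 8+2 = 10 → [10, 6, 2]
lst[-1] = lst[-1]-lst[-1] = 2-2 = 0 → [10, 6, 0]
lst[2] = lst[-1]-lst[0] = 0-10 = -10 → [10, 6, -10]
insert 2 at 1 → [10, 2, 6, -10]
lst[-2] = lst[0]+lst[3] = 10+(-10) = 0 → [10, 2, 0, -10]
insert 4 at 3 → [10, 2, 0, 4, -10]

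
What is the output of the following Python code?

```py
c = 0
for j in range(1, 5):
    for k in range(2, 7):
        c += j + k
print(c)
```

j=1,k=2: c = 0+3 = 3
j=1,k=3: c = 3+4 = 7
j=1,k=4: c = 7+5 = 12
j=1,k=5: c = 12+6 = 18
j=1,k=6: c = 18+7 = 25
j=2,k=2: c = 25+4 = 29
j=2,k=3: c = 29+5 = 34
j=2,k=4: c = 34+6 = 40
j=2,k=5: c = 40+7 = 47
j=2,k=6: c = 47+8 = 55
j=3,k=2: c = 55+5 = 60
j=3,k=3: c = 60+6 = 66
j=3,k=4: c = 66+7 = 73
j=3,k=5: c = 73+8 = 81
j=3,k=6: c = 81+9 = 90
j=4,k=2: c = 90+6 = 96
j=4,k=3: c = 96+7 = 103
j=4,k=4: c = 103+8 = 111
j=4,k=5: c = 111+9 = 120
j=4,k=6: c = 120+10 = 130

130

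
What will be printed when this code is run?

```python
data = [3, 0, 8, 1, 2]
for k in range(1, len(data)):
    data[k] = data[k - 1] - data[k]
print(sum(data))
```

k=1: data[1] = 3-0 = 3 → [3, 3, 8, 1, 2]
k=2: data[2] = 3-8 = -5 → [3, 3, -5, 1, 2]
k=3: data[3] = (-5)-1 = -6 → [3, 3, -5, -6, 2]
k=4: data[4] = (-6)-2 = -8 → [3, 3, -5, -6, -8]
sum = -13

-13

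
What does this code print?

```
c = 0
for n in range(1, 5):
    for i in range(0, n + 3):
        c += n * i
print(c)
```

155

n=1,i=0: c = 0+0 = 0
n=1,i=1: c = 0+1 = 1
n=1,i=2: c = 1+2 = 3
n=1,i=3: c = 3+3 = 6
n=2,i=0: c = 6+0 = 6
n=2,i=1: c = 6+2 = 8
n=2,i=2: c = 8+4 = 12
n=2,i=3: c = 12+6 = 18
n=2,i=4: c = 18+8 = 26
n=3,i=0: c = 26+0 = 26
n=3,i=1: c = 26+3 = 29
n=3,i=2: c = 29+6 = 35
n=3,i=3: c = 35+9 = 44
n=3,i=4: c = 44+12 = 56
n=3,i=5: c = 56+15 = 71
n=4,i=0: c = 71+0 = 71
n=4,i=1: c = 71+4 = 75
n=4,i=2: c = 75+8 = 83
n=4,i=3: c = 83+12 = 95
n=4,i=4: c = 95+16 = 111
n=4,i=5: c = 111+20 = 131
n=4,i=6: c = 131+24 = 155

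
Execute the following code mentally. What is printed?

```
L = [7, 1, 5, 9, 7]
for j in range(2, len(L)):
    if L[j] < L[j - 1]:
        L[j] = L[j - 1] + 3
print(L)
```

[7, 1, 5, 9, 12]

j=2: 5>=1, unchanged → [7, 1, 5, 9, 7]
j=3: 9>=5, unchanged → [7, 1, 5, 9, 7]
j=4: 7<9, L[4] = 9+3 = 12 → [7, 1, 5, 9, 12]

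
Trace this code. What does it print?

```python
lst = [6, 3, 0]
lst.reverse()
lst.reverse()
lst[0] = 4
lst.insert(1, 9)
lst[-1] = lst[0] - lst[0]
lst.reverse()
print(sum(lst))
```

16

reverse → [0, 3, 6]
reverse → [6, 3, 0]
lst[0] = 4 → [4, 3, 0]
insert 9 at 1 → [4, 9, 3, 0]
lst[-1] = lst[0]-lst[0] = 4-4 = 0 → [4, 9, 3, 0]
reverse → [0, 3, 9, 4]
sum = 16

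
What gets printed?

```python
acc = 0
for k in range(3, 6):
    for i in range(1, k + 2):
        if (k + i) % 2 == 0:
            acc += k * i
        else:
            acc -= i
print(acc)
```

k=3,i=1: even sum, acc = 0+3 = 3
k=3,i=2: odd sum, acc = 3-2 = 1
k=3,i=3: even sum, acc = 1+9 = 10
k=3,i=4: odd sum, acc = 10-4 = 6
k=4,i=1: odd sum, acc = 6-1 = 5
k=4,i=2: even sum, acc = 5+8 = 13
k=4,i=3: odd sum, acc = 13-3 = 10
k=4,i=4: even sum, acc = 10+16 = 26
k=4,i=5: odd sum, acc = 26-5 = 21
k=5,i=1: even sum, acc = 21+5 = 26
k=5,i=2: odd sum, acc = 26-2 = 24
k=5,i=3: even sum, acc = 24+15 = 39
k=5,i=4: odd sum, acc = 39-4 = 35
k=5,i=5: even sum, acc = 35+25 = 60
k=5,i=6: odd sum, acc = 60-6 = 54

54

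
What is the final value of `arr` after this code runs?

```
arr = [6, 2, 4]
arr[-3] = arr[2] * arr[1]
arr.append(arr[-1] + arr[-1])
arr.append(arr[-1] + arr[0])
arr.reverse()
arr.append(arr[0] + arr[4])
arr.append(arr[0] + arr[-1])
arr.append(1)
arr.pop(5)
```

arr[-3] = arr[2]*arr[1] = 4*2 = 8 → [8, 2, 4]
append arr[-1]+arr[-1] = 4+4 = 8 → [8, 2, 4, 8]
append arr[-1]+arr[0] = 8+8 = 16 → [8, 2, 4, 8, 16]
reverse → [16, 8, 4, 2, 8]
append arr[0]+arr[4] = 16+8 = 24 → [16, 8, 4, 2, 8, 24]
append arr[0]+arr[-1] = 16+24 = 40 → [16, 8, 4, 2, 8, 24, 40]
append 1 → [16, 8, 4, 2, 8, 24, 40, 1]
pop(5) removes 24 → [16, 8, 4, 2, 8, 40, 1]

[16, 8, 4, 2, 8, 40, 1]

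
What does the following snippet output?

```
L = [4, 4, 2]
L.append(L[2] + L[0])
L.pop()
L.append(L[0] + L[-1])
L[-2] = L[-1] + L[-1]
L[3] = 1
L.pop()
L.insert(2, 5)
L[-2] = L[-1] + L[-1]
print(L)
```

append L[2]+L[0] = 2+4 = 6 → [4, 4, 2, 6]
pop() removes 6 → [4, 4, 2]
append L[0]+L[-1] = 4+2 = 6 → [4, 4, 2, 6]
L[-2] = L[-1]+L[-1] = 6+6 = 12 → [4, 4, 12, 6]
L[3] = 1 → [4, 4, 12, 1]
pop() removes 1 → [4, 4, 12]
insert 5 at 2 → [4, 4, 5, 12]
L[-2] = L[-1]+L[-1] = 12+12 = 24 → [4, 4, 24, 12]

[4, 4, 24, 12]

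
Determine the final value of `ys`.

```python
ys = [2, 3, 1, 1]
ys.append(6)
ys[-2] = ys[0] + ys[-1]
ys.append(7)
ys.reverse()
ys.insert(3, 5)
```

append 6 → [2, 3, 1, 1, 6]
ys[-2] = ys[0]+ys[-1] = 2+6 = 8 → [2, 3, 1, 8, 6]
append 7 → [2, 3, 1, 8, 6, 7]
reverse → [7, 6, 8, 1, 3, 2]
insert 5 at 3 → [7, 6, 8, 5, 1, 3, 2]

[7, 6, 8, 5, 1, 3, 2]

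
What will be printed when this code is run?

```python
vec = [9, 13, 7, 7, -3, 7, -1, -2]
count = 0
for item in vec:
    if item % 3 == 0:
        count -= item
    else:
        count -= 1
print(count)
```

item=9: %3==0, count = 0-9 = -9
item=13: not %3==0, count = (-9)-1 = -10
item=7: not %3==0, count = (-10)-1 = -11
item=7: not %3==0, count = (-11)-1 = -12
item=-3: %3==0, count = (-12)-(-3) = -9
item=7: not %3==0, count = (-9)-1 = -10
item=-1: not %3==0, count = (-10)-1 = -11
item=-2: not %3==0, count = (-11)-1 = -12

-12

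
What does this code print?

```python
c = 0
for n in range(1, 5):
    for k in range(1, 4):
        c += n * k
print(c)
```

n=1,k=1: c = 0+1 = 1
n=1,k=2: c = 1+2 = 3
n=1,k=3: c = 3+3 = 6
n=2,k=1: c = 6+2 = 8
n=2,k=2: c = 8+4 = 12
n=2,k=3: c = 12+6 = 18
n=3,k=1: c = 18+3 = 21
n=3,k=2: c = 21+6 = 27
n=3,k=3: c = 27+9 = 36
n=4,k=1: c = 36+4 = 40
n=4,k=2: c = 40+8 = 48
n=4,k=3: c = 48+12 = 60

60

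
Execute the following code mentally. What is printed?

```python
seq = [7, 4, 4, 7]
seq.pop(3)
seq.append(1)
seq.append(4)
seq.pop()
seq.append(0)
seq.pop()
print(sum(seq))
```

16

pop(3) removes 7 → [7, 4, 4]
append 1 → [7, 4, 4, 1]
append 4 → [7, 4, 4, 1, 4]
pop() removes 4 → [7, 4, 4, 1]
append 0 → [7, 4, 4, 1, 0]
pop() removes 0 → [7, 4, 4, 1]
sum = 16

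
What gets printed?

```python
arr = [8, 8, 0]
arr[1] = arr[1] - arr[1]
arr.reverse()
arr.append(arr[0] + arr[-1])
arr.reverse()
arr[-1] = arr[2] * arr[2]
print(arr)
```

[8, 8, 0, 0]

arr[1] = arr[1]-arr[1] = 8-8 = 0 → [8, 0, 0]
reverse → [0, 0, 8]
append arr[0]+arr[-1] = 0+8 = 8 → [0, 0, 8, 8]
reverse → [8, 8, 0, 0]
arr[-1] = arr[2]*arr[2] = 0*0 = 0 → [8, 8, 0, 0]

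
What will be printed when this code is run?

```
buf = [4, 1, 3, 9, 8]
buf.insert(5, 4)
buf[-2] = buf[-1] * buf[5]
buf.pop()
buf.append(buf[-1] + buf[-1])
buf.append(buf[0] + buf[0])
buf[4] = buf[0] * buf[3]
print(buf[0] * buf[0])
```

insert 4 at 5 → [4, 1, 3, 9, 8, 4]
buf[-2] = buf[-1]*buf[5] = 4*4 = 16 → [4, 1, 3, 9, 16, 4]
pop() removes 4 → [4, 1, 3, 9, 16]
append buf[-1]+buf[-1] = 16+16 = 32 → [4, 1, 3, 9, 16, 32]
append buf[0]+buf[0] = 4+4 = 8 → [4, 1, 3, 9, 16, 32, 8]
buf[4] = buf[0]*buf[3] = 4*9 = 36 → [4, 1, 3, 9, 36, 32, 8]
buf[0]*buf[0] = 4*4 = 16

16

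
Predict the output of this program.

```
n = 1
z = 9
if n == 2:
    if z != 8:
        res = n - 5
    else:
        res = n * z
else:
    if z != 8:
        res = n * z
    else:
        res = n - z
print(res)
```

n=1, z=9
n == 2 is False; z != 8 is True
→ res = n * z = 9

9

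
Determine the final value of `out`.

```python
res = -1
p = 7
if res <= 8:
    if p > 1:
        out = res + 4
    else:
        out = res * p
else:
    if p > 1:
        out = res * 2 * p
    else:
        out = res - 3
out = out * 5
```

15

res=-1, p=7
res <= 8 is True; p > 1 is True
→ out = res + 4 = 3
out = 3*5 = 15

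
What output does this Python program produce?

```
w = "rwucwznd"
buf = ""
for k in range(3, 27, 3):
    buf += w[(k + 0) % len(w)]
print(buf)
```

k=3: add w[3]='c' → 'c'
k=6: add w[6]='n' → 'cn'
k=9: add w[1]='w' → 'cnw'
k=12: add w[4]='w' → 'cnww'
k=15: add w[7]='d' → 'cnwwd'
k=18: add w[2]='u' → 'cnwwdu'
k=21: add w[5]='z' → 'cnwwduz'
k=24: add w[0]='r' → 'cnwwduzr'

cnwwduzr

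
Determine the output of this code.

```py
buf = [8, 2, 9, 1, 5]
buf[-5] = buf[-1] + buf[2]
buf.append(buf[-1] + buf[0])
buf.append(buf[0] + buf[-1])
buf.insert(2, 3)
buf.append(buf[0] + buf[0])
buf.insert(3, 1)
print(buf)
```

[14, 2, 3, 1, 9, 1, 5, 19, 33, 28]

buf[-5] = buf[-1]+buf[2] = 5+9 = 14 → [14, 2, 9, 1, 5]
append buf[-1]+buf[0] = 5+14 = 19 → [14, 2, 9, 1, 5, 19]
append buf[0]+buf[-1] = 14+19 = 33 → [14, 2, 9, 1, 5, 19, 33]
insert 3 at 2 → [14, 2, 3, 9, 1, 5, 19, 33]
append buf[0]+buf[0] = 14+14 = 28 → [14, 2, 3, 9, 1, 5, 19, 33, 28]
insert 1 at 3 → [14, 2, 3, 1, 9, 1, 5, 19, 33, 28]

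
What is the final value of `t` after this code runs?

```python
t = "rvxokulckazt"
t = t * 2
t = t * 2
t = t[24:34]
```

repeat ×2 → 'rvxokulckaztrvxokulckazt'
repeat ×2 → 'rvxokulckaztrvxokulckaztrvxokulckaztrvxokulckazt'
slice [24:34] → 'rvxokulcka'

'rvxokulcka'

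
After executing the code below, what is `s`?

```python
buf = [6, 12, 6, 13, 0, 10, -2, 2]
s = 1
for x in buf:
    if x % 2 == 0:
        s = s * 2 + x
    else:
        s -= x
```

822

x=6: even, s = 1*2+6 = 8
x=12: even, s = 8*2+12 = 28
x=6: even, s = 28*2+6 = 62
x=13: not even, s = 62-13 = 49
x=0: even, s = 49*2+0 = 98
x=10: even, s = 98*2+10 = 206
x=-2: even, s = 206*2+(-2) = 410
x=2: even, s = 410*2+2 = 822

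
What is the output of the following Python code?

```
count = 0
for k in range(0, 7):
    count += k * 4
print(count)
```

k=0: count = 0+0*4 = 0
k=1: count = 0+1*4 = 4
k=2: count = 4+2*4 = 12
k=3: count = 12+3*4 = 24
k=4: count = 24+4*4 = 40
k=5: count = 40+5*4 = 60
k=6: count = 60+6*4 = 84

84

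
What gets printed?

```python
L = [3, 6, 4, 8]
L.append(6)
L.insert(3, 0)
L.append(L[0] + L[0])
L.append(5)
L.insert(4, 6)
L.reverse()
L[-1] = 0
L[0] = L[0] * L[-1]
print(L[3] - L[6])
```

4

append 6 → [3, 6, 4, 8, 6]
insert 0 at 3 → [3, 6, 4, 0, 8, 6]
append L[0]+L[0] = 3+3 = 6 → [3, 6, 4, 0, 8, 6, 6]
append 5 → [3, 6, 4, 0, 8, 6, 6, 5]
insert 6 at 4 → [3, 6, 4, 0, 6, 8, 6, 6, 5]
reverse → [5, 6, 6, 8, 6, 0, 4, 6, 3]
L[-1] = 0 → [5, 6, 6, 8, 6, 0, 4, 6, 0]
L[0] = L[0]*L[-1] = 5*0 = 0 → [0, 6, 6, 8, 6, 0, 4, 6, 0]
L[3]-L[6] = 8-4 = 4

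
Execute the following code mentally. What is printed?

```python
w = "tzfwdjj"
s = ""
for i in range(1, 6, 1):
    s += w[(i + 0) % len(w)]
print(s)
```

zfwdj

i=1: add w[1]='z' → 'z'
i=2: add w[2]='f' → 'zf'
i=3: add w[3]='w' → 'zfw'
i=4: add w[4]='d' → 'zfwd'
i=5: add w[5]='j' → 'zfwdj'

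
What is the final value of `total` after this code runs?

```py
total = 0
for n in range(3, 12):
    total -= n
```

-63

n=3: total = 0-3 = -3
n=4: total = (-3)-4 = -7
n=5: total = (-7)-5 = -12
n=6: total = (-12)-6 = -18
n=7: total = (-18)-7 = -25
n=8: total = (-25)-8 = -33
n=9: total = (-33)-9 = -42
n=10: total = (-42)-10 = -52
n=11: total = (-52)-11 = -63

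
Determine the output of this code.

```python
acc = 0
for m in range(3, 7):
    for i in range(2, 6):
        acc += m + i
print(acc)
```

m=3,i=2: acc = 0+5 = 5
m=3,i=3: acc = 5+6 = 11
m=3,i=4: acc = 11+7 = 18
m=3,i=5: acc = 18+8 = 26
m=4,i=2: acc = 26+6 = 32
m=4,i=3: acc = 32+7 = 39
m=4,i=4: acc = 39+8 = 47
m=4,i=5: acc = 47+9 = 56
m=5,i=2: acc = 56+7 = 63
m=5,i=3: acc = 63+8 = 71
m=5,i=4: acc = 71+9 = 80
m=5,i=5: acc = 80+10 = 90
m=6,i=2: acc = 90+8 = 98
m=6,i=3: acc = 98+9 = 107
m=6,i=4: acc = 107+10 = 117
m=6,i=5: acc = 117+11 = 128

128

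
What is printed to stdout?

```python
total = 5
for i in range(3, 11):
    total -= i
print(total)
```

-47

i=3: total = 5-3 = 2
i=4: total = 2-4 = -2
i=5: total = (-2)-5 = -7
i=6: total = (-7)-6 = -13
i=7: total = (-13)-7 = -20
i=8: total = (-20)-8 = -28
i=9: total = (-28)-9 = -37
i=10: total = (-37)-10 = -47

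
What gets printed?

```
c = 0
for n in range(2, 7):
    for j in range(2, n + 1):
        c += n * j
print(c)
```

n=2,j=2: c = 0+4 = 4
n=3,j=2: c = 4+6 = 10
n=3,j=3: c = 10+9 = 19
n=4,j=2: c = 19+8 = 27
n=4,j=3: c = 27+12 = 39
n=4,j=4: c = 39+16 = 55
n=5,j=2: c = 55+10 = 65
n=5,j=3: c = 65+15 = 80
n=5,j=4: c = 80+20 = 100
n=5,j=5: c = 100+25 = 125
n=6,j=2: c = 125+12 = 137
n=6,j=3: c = 137+18 = 155
n=6,j=4: c = 155+24 = 179
n=6,j=5: c = 179+30 = 209
n=6,j=6: c = 209+36 = 245

245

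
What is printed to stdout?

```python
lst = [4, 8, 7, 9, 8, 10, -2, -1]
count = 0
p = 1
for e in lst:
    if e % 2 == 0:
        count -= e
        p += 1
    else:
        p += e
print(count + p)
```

-7

e=4: even, count = 0-4 = -4; p=2
e=8: even, count = (-4)-8 = -12; p=3
e=7: not even; p=10
e=9: not even; p=19
e=8: even, count = (-12)-8 = -20; p=20
e=10: even, count = (-20)-10 = -30; p=21
e=-2: even, count = (-30)-(-2) = -28; p=22
e=-1: not even; p=21
count+p = (-28)+21 = -7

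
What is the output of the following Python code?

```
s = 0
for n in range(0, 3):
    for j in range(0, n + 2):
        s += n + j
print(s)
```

21

n=0,j=0: s = 0+0 = 0
n=0,j=1: s = 0+1 = 1
n=1,j=0: s = 1+1 = 2
n=1,j=1: s = 2+2 = 4
n=1,j=2: s = 4+3 = 7
n=2,j=0: s = 7+2 = 9
n=2,j=1: s = 9+3 = 12
n=2,j=2: s = 12+4 = 16
n=2,j=3: s = 16+5 = 21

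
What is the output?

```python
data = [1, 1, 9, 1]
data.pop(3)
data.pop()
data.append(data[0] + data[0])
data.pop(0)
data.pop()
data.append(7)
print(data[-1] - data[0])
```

6

pop(3) removes 1 → [1, 1, 9]
pop() removes 9 → [1, 1]
append data[0]+data[0] = 1+1 = 2 → [1, 1, 2]
pop(0) removes 1 → [1, 2]
pop() removes 2 → [1]
append 7 → [1, 7]
data[-1]-data[0] = 7-1 = 6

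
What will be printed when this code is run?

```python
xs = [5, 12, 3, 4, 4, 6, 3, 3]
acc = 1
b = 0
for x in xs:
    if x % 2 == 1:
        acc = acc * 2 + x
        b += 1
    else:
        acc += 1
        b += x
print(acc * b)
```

x=5: odd, acc = 1*2+5 = 7; b=1
x=12: not odd, acc = 7+1 = 8; b=13
x=3: odd, acc = 8*2+3 = 19; b=14
x=4: not odd, acc = 19+1 = 20; b=18
x=4: not odd, acc = 20+1 = 21; b=22
x=6: not odd, acc = 21+1 = 22; b=28
x=3: odd, acc = 22*2+3 = 47; b=29
x=3: odd, acc = 47*2+3 = 97; b=30
acc*b = 97*30 = 2910

2910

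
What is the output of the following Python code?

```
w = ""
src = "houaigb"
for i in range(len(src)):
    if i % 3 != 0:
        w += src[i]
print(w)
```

i=0: skip
i=1: add 'o' → 'o'
i=2: add 'u' → 'ou'
i=3: skip
i=4: add 'i' → 'oui'
i=5: add 'g' → 'ouig'
i=6: skip

ouig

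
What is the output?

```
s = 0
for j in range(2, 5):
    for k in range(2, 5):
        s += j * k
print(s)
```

81

j=2,k=2: s = 0+4 = 4
j=2,k=3: s = 4+6 = 10
j=2,k=4: s = 10+8 = 18
j=3,k=2: s = 18+6 = 24
j=3,k=3: s = 24+9 = 33
j=3,k=4: s = 33+12 = 45
j=4,k=2: s = 45+8 = 53
j=4,k=3: s = 53+12 = 65
j=4,k=4: s = 65+16 = 81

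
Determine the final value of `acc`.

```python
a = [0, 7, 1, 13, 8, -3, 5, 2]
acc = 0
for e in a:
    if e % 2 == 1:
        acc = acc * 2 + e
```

171

e=0: not odd
e=7: odd, acc = 0*2+7 = 7
e=1: odd, acc = 7*2+1 = 15
e=13: odd, acc = 15*2+13 = 43
e=8: not odd
e=-3: odd, acc = 43*2+(-3) = 83
e=5: odd, acc = 83*2+5 = 171
e=2: not odd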